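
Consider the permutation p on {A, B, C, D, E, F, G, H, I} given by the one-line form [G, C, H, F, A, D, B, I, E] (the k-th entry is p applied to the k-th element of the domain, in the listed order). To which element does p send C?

C is element number 3 of the domain, and entry number 3 of the one-line form is H, so p(C) = H.

H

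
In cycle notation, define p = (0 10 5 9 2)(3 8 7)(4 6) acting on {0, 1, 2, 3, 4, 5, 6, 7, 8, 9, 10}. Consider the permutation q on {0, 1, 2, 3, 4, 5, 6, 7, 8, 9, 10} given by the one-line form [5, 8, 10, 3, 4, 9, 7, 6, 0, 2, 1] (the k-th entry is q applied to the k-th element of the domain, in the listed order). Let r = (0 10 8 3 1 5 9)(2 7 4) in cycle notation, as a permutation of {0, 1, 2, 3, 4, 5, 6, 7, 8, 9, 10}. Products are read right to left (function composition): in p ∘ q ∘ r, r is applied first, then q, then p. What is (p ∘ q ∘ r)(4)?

5

(p ∘ q ∘ r)(4) = p(q(r(4))). r(4) = 2, then q(2) = 10, then p(10) = 5, so the result is 5.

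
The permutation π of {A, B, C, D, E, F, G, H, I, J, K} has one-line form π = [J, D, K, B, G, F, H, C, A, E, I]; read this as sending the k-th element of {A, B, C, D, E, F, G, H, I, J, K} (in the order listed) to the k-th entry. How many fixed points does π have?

The fixed points (elements with π(x) = x) are {F}, so there is 1.

1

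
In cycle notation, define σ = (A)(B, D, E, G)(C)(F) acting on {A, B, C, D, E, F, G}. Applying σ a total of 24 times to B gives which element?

B

B lies in the 4-cycle (B, D, E, G).
Since the cycle has length 4, σ^24 acts on it the same as σ^0 (24 mod 4 = 0).
So σ^24(B) = B.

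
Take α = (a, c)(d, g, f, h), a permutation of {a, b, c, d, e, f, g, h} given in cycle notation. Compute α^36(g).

g

g lies in the 4-cycle (d, g, f, h).
Powers repeat with period 4 on this cycle, and 36 mod 4 = 0, so α^36(g) = α^0(g).
So α^36(g) = g.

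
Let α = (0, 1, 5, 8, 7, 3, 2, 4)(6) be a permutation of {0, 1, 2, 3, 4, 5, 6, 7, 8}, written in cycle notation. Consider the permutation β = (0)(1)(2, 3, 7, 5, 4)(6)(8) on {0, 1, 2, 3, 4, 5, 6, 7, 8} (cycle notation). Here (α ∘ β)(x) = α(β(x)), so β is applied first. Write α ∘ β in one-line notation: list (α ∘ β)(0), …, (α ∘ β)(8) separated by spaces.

Chase each element through β then α: 0 → 0 → 1; 1 → 1 → 5; 2 → 3 → 2; 3 → 7 → 3; 4 → 2 → 4; 5 → 4 → 0; 6 → 6 → 6; 7 → 5 → 8; 8 → 8 → 7.
Collecting the images, α ∘ β = [1 5 2 3 4 0 6 8 7].

1 5 2 3 4 0 6 8 7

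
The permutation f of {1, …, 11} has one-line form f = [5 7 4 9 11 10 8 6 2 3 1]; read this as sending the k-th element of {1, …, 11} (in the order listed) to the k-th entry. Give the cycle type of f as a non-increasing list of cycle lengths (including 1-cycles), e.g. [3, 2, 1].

[8, 3]

The disjoint cycles are (1 5 11)(2 7 8 6 10 3 4 9), with lengths 8, 3 in non-increasing order.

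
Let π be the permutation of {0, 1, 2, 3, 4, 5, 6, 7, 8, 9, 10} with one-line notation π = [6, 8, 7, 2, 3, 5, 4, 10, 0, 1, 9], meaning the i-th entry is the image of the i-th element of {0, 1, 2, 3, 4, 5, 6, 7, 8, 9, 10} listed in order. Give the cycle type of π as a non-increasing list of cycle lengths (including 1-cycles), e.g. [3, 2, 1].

The disjoint cycles are (0 6 4 3 2 7 10 9 1 8)(5), with lengths 10, 1 in non-increasing order.

[10, 1]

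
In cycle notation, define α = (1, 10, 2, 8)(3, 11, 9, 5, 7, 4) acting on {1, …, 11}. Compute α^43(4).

3

4 lies in the 6-cycle (3, 11, 9, 5, 7, 4).
Powers repeat with period 6 on this cycle, and 43 mod 6 = 1, so α^43(4) = α^1(4).
Stepping 1 place around the cycle: 4 → 3.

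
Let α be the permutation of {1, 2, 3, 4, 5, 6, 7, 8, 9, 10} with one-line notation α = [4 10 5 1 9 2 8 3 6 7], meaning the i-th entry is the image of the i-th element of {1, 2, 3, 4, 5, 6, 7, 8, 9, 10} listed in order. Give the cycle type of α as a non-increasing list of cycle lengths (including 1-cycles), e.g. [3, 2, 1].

[8, 2]

The disjoint cycles are (1, 4)(2, 10, 7, 8, 3, 5, 9, 6), with lengths 8, 2 in non-increasing order.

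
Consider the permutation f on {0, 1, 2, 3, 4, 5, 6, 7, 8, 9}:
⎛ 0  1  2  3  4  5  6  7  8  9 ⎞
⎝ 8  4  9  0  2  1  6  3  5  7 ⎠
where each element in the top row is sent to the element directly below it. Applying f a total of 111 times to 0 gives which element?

Tracing 0 → 8 → … returns to 0 after 9 steps, so 0 lies in a 9-cycle (0, 8, 5, 1, 4, 2, 9, 7, 3).
On a 9-cycle, f^9 is the identity, so f^111 = f^3 there (111 ≡ 3 mod 9).
Stepping 3 places around the cycle: 0 → 8 → 5 → 1.

1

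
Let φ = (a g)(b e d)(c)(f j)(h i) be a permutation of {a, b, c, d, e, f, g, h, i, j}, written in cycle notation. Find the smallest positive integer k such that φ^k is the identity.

The disjoint cycles have lengths 3, 2, 2, 2, 1.
The order is lcm(3, 2, 2, 2) = 6.

6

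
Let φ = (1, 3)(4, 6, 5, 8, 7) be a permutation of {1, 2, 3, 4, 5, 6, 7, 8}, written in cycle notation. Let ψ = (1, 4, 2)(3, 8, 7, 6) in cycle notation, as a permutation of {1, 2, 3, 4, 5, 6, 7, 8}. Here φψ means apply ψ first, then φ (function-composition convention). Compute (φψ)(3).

ψ(3) = 8, then φ(8) = 7; composing gives (φψ)(3) = 7.

7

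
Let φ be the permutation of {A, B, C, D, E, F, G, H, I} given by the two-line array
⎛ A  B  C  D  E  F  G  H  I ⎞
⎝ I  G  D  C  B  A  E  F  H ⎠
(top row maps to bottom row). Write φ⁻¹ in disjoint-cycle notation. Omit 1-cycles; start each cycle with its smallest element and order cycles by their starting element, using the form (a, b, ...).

First write φ in disjoint cycles: (A, I, H, F)(B, G, E)(C, D).
Reversing each cycle (and rotating so the smallest element leads) gives φ⁻¹ = (A, F, H, I)(B, E, G)(C, D).

(A, F, H, I)(B, E, G)(C, D)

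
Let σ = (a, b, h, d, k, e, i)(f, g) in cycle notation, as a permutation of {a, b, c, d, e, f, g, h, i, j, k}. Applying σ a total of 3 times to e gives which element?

b

e lies in the 7-cycle (a, b, h, d, k, e, i).
Stepping 3 places around the cycle: e → i → a → b.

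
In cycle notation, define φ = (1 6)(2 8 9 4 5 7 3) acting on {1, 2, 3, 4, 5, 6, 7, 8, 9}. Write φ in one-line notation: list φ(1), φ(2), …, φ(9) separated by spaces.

6 8 2 5 7 1 3 9 4

Image by image: 1→6, 2→8, 3→2, 4→5, 5→7, 6→1, 7→3, 8→9, 9→4.
Listing these in domain order gives 6 8 2 5 7 1 3 9 4.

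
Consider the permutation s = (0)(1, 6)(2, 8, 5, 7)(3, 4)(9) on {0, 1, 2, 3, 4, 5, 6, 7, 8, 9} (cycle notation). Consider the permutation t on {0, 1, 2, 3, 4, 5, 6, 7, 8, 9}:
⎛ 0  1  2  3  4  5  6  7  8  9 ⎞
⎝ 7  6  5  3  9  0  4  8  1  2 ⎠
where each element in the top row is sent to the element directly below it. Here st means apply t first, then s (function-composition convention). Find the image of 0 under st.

(st)(0) = s(t(0)). t(0) = 7, then s(7) = 2. So (st)(0) = 2.

2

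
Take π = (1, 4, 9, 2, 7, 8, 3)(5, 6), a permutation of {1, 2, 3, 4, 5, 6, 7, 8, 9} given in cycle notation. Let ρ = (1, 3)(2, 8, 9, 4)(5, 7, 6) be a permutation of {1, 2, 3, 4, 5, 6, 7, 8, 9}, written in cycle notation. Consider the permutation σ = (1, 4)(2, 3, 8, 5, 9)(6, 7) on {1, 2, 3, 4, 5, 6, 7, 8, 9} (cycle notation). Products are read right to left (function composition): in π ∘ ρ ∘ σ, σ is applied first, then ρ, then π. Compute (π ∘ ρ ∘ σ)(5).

Chase 5: σ(5) = 9; ρ(9) = 4; π(4) = 9. Hence (π ∘ ρ ∘ σ)(5) = 9.

9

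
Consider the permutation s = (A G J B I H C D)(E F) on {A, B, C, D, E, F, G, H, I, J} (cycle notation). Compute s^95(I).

I lies in the 8-cycle (A G J B I H C D).
Since the cycle has length 8, s^95 acts on it the same as s^7 (95 mod 8 = 7).
Stepping 7 places around the cycle: I → H → C → D → A → G → J → B.

B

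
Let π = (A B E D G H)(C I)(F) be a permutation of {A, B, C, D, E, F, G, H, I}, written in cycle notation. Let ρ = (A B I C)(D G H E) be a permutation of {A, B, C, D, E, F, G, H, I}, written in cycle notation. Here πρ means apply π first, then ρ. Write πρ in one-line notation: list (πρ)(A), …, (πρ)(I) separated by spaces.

(πρ)(x) = ρ(π(x)). Computing each image: ρ(π(A)) = ρ(B) = I, ρ(π(B)) = ρ(E) = D, ρ(π(C)) = ρ(I) = C, ρ(π(D)) = ρ(G) = H, ρ(π(E)) = ρ(D) = G, ρ(π(F)) = ρ(F) = F, ρ(π(G)) = ρ(H) = E, ρ(π(H)) = ρ(A) = B, ρ(π(I)) = ρ(C) = A.
Hence πρ = [I D C H G F E B A].

I D C H G F E B A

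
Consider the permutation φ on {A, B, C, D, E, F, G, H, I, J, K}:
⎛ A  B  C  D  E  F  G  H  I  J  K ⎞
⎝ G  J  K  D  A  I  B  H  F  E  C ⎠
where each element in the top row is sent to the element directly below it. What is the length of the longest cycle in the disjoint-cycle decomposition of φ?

Decomposing into disjoint cycles gives (A G B J E)(C K)(F I); the longest has length 5.

5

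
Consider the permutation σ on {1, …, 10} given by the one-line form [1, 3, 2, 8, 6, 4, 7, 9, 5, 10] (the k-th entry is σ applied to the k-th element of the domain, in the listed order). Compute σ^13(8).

Tracing 8 → 9 → … returns to 8 after 5 steps, so 8 lies in a 5-cycle (4, 8, 9, 5, 6).
On a 5-cycle, σ^5 is the identity, so σ^13 = σ^3 there (13 ≡ 3 mod 5).
Stepping 3 places around the cycle: 8 → 9 → 5 → 6.

6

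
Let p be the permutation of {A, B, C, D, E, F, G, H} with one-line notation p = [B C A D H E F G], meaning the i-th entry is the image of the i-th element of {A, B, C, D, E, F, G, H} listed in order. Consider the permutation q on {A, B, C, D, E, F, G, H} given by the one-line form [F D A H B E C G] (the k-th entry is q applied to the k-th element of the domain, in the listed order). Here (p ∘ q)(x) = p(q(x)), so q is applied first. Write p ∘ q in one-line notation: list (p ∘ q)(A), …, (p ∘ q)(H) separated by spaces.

For each element, apply q then p: A → F → E; B → D → D; C → A → B; D → H → G; E → B → C; F → E → H; G → C → A; H → G → F.
So p ∘ q in one-line form is E D B G C H A F.

E D B G C H A F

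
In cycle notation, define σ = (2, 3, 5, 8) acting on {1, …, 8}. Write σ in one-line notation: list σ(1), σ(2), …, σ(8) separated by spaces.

1 3 5 4 8 6 7 2

Image by image: 1↦1, 2↦3, 3↦5, 4↦4, 5↦8, 6↦6, 7↦7, 8↦2.
Listing these in domain order gives 1 3 5 4 8 6 7 2.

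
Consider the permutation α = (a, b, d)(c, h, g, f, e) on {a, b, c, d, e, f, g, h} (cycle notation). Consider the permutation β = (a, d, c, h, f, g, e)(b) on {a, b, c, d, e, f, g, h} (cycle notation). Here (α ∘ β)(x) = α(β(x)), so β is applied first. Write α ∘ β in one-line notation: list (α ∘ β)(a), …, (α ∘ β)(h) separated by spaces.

For each element, apply β then α: a → d → a; b → b → d; c → h → g; d → c → h; e → a → b; f → g → f; g → e → c; h → f → e.
Collecting the images, α ∘ β = [a d g h b f c e].

a d g h b f c e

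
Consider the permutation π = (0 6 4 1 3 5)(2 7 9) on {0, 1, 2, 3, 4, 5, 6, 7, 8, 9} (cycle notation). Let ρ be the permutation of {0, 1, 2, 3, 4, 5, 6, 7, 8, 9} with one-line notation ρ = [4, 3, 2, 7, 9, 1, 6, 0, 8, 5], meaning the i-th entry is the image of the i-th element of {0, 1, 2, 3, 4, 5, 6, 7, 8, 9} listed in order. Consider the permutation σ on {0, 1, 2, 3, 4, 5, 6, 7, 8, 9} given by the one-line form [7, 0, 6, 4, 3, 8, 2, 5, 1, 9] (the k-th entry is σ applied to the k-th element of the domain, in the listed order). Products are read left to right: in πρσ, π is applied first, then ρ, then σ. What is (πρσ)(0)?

Apply the permutations in order: π(0) = 6, then ρ(6) = 6, then σ(6) = 2. So (πρσ)(0) = 2.

2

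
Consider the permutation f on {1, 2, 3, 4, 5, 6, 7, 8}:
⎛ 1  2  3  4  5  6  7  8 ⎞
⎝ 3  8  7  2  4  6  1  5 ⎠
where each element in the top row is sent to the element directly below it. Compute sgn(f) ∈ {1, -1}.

In disjoint-cycle form the cycle lengths are 4, 3, 1.
A cycle is odd iff its length is even; f has 1 even-length cycle, so sgn(f) = (−1)^1 and f is odd.

-1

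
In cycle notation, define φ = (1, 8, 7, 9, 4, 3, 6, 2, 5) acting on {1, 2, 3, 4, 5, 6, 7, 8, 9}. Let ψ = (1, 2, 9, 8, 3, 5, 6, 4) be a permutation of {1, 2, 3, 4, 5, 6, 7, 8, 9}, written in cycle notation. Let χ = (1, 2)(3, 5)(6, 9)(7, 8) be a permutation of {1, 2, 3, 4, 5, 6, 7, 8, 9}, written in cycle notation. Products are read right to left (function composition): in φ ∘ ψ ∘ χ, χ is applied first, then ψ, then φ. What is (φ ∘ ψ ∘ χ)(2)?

Apply the permutations in order: χ(2) = 1, then ψ(1) = 2, then φ(2) = 5. So (φ ∘ ψ ∘ χ)(2) = 5.

5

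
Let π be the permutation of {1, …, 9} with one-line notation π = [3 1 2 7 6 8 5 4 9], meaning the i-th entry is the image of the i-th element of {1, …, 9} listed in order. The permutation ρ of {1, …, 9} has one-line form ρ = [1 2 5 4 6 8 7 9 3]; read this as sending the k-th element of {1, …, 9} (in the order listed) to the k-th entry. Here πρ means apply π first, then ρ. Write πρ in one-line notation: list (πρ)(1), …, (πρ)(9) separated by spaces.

For each element, apply π then ρ: 1 → 3 → 5; 2 → 1 → 1; 3 → 2 → 2; 4 → 7 → 7; 5 → 6 → 8; 6 → 8 → 9; 7 → 5 → 6; 8 → 4 → 4; 9 → 9 → 3.
Collecting the images, πρ = [5 1 2 7 8 9 6 4 3].

5 1 2 7 8 9 6 4 3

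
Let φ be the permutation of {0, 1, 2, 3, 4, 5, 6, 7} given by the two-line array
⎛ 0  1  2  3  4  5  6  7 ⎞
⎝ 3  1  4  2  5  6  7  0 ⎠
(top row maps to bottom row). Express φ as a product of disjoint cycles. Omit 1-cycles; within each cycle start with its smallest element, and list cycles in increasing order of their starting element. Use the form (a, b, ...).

Iterating φ from 0 gives 0 → 3 → 2 → 4 → 5 → 6 → 7 → 0; that is the 7-cycle (0, 3, 2, 4, 5, 6, 7).
Continuing from each remaining unvisited element yields (0, 3, 2, 4, 5, 6, 7).

(0, 3, 2, 4, 5, 6, 7)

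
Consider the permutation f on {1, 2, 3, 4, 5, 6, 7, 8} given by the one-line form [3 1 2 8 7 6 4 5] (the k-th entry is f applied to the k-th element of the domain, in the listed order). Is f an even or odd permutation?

In disjoint-cycle form the cycle lengths are 4, 3, 1.
A cycle is odd iff its length is even; f has 1 even-length cycle, so sgn(f) = (−1)^1 and f is odd.

odd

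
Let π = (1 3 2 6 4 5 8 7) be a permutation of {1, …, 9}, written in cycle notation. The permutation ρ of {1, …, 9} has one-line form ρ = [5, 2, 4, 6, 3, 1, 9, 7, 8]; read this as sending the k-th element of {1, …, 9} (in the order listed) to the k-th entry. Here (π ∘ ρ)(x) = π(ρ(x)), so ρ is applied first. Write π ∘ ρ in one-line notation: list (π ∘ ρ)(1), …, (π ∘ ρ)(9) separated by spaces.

(π ∘ ρ)(x) = π(ρ(x)). Computing each image: π(ρ(1)) = π(5) = 8, π(ρ(2)) = π(2) = 6, π(ρ(3)) = π(4) = 5, π(ρ(4)) = π(6) = 4, π(ρ(5)) = π(3) = 2, π(ρ(6)) = π(1) = 3, π(ρ(7)) = π(9) = 9, π(ρ(8)) = π(7) = 1, π(ρ(9)) = π(8) = 7.
Hence π ∘ ρ = [8 6 5 4 2 3 9 1 7].

8 6 5 4 2 3 9 1 7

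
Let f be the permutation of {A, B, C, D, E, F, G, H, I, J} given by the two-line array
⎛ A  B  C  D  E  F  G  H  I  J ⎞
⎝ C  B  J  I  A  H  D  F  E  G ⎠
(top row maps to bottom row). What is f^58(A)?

J

Tracing A → C → … returns to A after 7 steps, so A lies in a 7-cycle (A, C, J, G, D, I, E).
On a 7-cycle, f^7 is the identity, so f^58 = f^2 there (58 ≡ 2 mod 7).
Advancing 2 steps from A: A → C → J.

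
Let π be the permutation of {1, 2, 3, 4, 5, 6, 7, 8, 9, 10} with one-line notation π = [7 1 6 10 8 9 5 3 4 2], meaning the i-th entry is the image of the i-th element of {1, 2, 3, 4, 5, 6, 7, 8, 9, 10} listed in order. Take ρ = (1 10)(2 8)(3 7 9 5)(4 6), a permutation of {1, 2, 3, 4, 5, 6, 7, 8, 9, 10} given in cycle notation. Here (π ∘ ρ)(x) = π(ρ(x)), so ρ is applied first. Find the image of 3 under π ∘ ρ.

(π ∘ ρ)(3) = π(ρ(3)). ρ(3) = 7, then π(7) = 5. So (π ∘ ρ)(3) = 5.

5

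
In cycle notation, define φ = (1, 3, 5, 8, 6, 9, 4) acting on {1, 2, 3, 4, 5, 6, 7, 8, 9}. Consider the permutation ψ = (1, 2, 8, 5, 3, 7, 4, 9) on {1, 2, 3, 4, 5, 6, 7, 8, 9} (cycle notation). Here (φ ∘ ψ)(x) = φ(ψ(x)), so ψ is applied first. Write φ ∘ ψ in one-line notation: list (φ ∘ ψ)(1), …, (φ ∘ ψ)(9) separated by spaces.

(φ ∘ ψ)(x) = φ(ψ(x)). Computing each image: φ(ψ(1)) = φ(2) = 2, φ(ψ(2)) = φ(8) = 6, φ(ψ(3)) = φ(7) = 7, φ(ψ(4)) = φ(9) = 4, φ(ψ(5)) = φ(3) = 5, φ(ψ(6)) = φ(6) = 9, φ(ψ(7)) = φ(4) = 1, φ(ψ(8)) = φ(5) = 8, φ(ψ(9)) = φ(1) = 3.
Hence φ ∘ ψ = [2 6 7 4 5 9 1 8 3].

2 6 7 4 5 9 1 8 3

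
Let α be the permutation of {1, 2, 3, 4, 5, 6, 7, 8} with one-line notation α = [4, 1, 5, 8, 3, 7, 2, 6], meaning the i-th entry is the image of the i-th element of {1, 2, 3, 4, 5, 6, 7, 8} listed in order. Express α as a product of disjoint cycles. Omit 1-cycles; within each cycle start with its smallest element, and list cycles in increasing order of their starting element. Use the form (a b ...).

(1 4 8 6 7 2)(3 5)

From 1: 1 → 4 → 8 → 6 → 7 → 2 → 1, closing the cycle (1 4 8 6 7 2).
Continuing from each remaining unvisited element yields (1 4 8 6 7 2)(3 5).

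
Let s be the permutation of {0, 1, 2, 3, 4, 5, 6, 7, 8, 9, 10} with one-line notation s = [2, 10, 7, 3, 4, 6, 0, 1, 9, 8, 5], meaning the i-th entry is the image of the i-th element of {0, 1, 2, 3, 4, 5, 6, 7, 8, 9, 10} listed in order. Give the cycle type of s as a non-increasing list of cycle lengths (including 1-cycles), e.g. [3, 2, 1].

The disjoint cycles are (0 2 7 1 10 5 6)(3)(4)(8 9), with lengths 7, 2, 1, 1 in non-increasing order.

[7, 2, 1, 1]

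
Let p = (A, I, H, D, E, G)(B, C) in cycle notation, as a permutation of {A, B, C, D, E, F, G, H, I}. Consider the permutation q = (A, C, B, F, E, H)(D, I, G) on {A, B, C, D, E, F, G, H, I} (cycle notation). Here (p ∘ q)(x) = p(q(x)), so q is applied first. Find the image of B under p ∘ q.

F

q(B) = F, then p(F) = F; composing gives (p ∘ q)(B) = F.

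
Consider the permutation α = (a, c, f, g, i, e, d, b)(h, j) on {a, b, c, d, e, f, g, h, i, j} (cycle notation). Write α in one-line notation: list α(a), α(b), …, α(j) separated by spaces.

c a f b d g i j e h

Image by image: a→c, b→a, c→f, d→b, e→d, f→g, g→i, h→j, i→e, j→h.
Listing these in domain order gives c a f b d g i j e h.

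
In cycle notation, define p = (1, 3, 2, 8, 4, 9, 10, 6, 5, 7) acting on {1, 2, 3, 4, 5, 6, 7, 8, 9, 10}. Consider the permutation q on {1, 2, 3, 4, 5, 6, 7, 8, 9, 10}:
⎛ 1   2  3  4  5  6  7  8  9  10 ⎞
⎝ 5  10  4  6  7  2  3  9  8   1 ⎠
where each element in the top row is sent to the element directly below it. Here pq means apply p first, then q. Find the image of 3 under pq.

10

p(3) = 2, then q(2) = 10; composing gives (pq)(3) = 10.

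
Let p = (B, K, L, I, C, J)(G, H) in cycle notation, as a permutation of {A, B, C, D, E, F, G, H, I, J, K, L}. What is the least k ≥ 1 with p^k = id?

6

The cycle type of p is (6, 2, 1, 1, 1, 1).
Since disjoint cycles commute, ord(p) = lcm(6, 2) = 6.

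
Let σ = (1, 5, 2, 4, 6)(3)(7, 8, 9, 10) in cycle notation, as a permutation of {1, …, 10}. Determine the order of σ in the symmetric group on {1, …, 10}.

The cycle type of σ is (5, 4, 1).
The order is lcm(5, 4) = 20.

20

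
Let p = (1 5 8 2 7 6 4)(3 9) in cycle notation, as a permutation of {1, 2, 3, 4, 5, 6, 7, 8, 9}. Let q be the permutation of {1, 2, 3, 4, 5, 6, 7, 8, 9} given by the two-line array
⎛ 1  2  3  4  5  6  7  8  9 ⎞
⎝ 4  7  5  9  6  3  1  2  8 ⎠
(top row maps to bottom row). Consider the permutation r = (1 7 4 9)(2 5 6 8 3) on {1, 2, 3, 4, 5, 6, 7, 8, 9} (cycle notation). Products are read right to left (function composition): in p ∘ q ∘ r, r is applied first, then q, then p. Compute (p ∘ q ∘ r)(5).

9

Chase 5: r(5) = 6; q(6) = 3; p(3) = 9. Hence (p ∘ q ∘ r)(5) = 9.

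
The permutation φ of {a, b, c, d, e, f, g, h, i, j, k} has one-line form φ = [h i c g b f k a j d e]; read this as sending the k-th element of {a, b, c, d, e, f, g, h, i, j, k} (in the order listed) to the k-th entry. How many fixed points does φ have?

The fixed points (elements with φ(x) = x) are {c, f}, so there are 2.

2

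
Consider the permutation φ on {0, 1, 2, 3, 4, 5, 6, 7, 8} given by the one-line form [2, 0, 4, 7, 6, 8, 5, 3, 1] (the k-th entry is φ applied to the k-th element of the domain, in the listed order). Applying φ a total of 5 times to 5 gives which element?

4

Tracing 5 → 8 → … returns to 5 after 7 steps, so 5 lies in a 7-cycle (0, 2, 4, 6, 5, 8, 1).
Stepping 5 places around the cycle: 5 → 8 → 1 → 0 → 2 → 4.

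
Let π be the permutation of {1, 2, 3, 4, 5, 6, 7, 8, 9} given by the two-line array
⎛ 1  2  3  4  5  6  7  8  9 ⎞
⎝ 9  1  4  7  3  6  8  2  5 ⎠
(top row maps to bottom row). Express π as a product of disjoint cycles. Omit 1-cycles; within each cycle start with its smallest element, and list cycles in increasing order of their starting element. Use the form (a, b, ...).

Start at 1 and follow images: 1 → 9 → 5 → 3 → 4 → 7 → 8 → 2 → 1, giving the cycle (1, 9, 5, 3, 4, 7, 8, 2).
Continuing from each remaining unvisited element yields (1, 9, 5, 3, 4, 7, 8, 2).

(1, 9, 5, 3, 4, 7, 8, 2)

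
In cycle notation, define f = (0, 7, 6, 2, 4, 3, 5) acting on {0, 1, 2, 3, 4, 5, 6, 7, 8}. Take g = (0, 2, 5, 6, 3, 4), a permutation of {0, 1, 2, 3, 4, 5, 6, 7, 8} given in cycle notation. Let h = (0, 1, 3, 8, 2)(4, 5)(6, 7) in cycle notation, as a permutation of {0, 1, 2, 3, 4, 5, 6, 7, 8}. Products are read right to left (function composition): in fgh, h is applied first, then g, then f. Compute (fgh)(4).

2

Apply the permutations in order: h(4) = 5, then g(5) = 6, then f(6) = 2. So (fgh)(4) = 2.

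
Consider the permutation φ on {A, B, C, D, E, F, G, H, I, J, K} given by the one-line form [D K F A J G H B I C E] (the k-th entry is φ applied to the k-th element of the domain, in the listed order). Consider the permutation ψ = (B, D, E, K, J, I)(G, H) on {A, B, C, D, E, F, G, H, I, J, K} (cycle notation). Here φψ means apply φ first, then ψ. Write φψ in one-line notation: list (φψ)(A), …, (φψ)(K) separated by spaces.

(φψ)(x) = ψ(φ(x)). Computing each image: ψ(φ(A)) = ψ(D) = E, ψ(φ(B)) = ψ(K) = J, ψ(φ(C)) = ψ(F) = F, ψ(φ(D)) = ψ(A) = A, ψ(φ(E)) = ψ(J) = I, ψ(φ(F)) = ψ(G) = H, ψ(φ(G)) = ψ(H) = G, ψ(φ(H)) = ψ(B) = D, ψ(φ(I)) = ψ(I) = B, ψ(φ(J)) = ψ(C) = C, ψ(φ(K)) = ψ(E) = K.
Hence φψ = [E J F A I H G D B C K].

E J F A I H G D B C K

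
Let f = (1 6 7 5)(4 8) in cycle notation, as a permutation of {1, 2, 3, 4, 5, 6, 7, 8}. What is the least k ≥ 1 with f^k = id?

4

The cycle type of f is (4, 2, 1, 1).
The order of f is the least common multiple of its cycle lengths: lcm(4, 2) = 4.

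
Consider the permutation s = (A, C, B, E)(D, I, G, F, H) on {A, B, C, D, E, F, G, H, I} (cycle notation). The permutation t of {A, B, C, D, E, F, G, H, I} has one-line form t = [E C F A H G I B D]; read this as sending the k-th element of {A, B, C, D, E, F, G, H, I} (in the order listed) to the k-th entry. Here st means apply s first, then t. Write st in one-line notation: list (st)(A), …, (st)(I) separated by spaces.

F H C D E B G A I

For each element, apply s then t: A → C → F; B → E → H; C → B → C; D → I → D; E → A → E; F → H → B; G → F → G; H → D → A; I → G → I.
So st in one-line form is F H C D E B G A I.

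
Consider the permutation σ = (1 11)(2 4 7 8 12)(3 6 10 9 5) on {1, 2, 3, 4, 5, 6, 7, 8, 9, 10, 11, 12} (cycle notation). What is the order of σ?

10

The disjoint cycles have lengths 5, 5, 2.
Since disjoint cycles commute, ord(σ) = lcm(5, 5, 2) = 10.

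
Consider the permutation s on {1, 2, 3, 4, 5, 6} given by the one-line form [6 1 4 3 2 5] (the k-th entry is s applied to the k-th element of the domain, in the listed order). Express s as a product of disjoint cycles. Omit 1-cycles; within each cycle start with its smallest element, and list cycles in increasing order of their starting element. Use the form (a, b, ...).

Start at 1 and follow images: 1 → 6 → 5 → 2 → 1, giving the cycle (1, 6, 5, 2).
Continuing from each remaining unvisited element yields (1, 6, 5, 2)(3, 4).

(1, 6, 5, 2)(3, 4)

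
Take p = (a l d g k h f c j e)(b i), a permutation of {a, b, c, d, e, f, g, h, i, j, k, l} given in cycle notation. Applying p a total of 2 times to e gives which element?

l

e lies in the 10-cycle (a l d g k h f c j e).
Stepping 2 places around the cycle: e → a → l.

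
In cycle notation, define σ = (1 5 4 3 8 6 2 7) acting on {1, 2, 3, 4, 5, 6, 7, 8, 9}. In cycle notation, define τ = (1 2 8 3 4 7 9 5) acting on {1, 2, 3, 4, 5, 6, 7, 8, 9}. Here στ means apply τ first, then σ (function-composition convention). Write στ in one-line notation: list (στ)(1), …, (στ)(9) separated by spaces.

7 6 3 1 5 2 9 8 4

(στ)(x) = σ(τ(x)). Computing each image: σ(τ(1)) = σ(2) = 7, σ(τ(2)) = σ(8) = 6, σ(τ(3)) = σ(4) = 3, σ(τ(4)) = σ(7) = 1, σ(τ(5)) = σ(1) = 5, σ(τ(6)) = σ(6) = 2, σ(τ(7)) = σ(9) = 9, σ(τ(8)) = σ(3) = 8, σ(τ(9)) = σ(5) = 4.
Hence στ = [7 6 3 1 5 2 9 8 4].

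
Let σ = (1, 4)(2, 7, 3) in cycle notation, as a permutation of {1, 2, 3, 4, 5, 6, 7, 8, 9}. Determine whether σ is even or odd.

odd

The cycle lengths are 3, 2, 1, 1, 1, 1.
A cycle is odd iff its length is even; σ has 1 even-length cycle, so sgn(σ) = (−1)^1 and σ is odd.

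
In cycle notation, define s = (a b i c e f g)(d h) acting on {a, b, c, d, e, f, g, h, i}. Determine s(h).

h appears in (d h); the next entry (wrapping around) is d.

d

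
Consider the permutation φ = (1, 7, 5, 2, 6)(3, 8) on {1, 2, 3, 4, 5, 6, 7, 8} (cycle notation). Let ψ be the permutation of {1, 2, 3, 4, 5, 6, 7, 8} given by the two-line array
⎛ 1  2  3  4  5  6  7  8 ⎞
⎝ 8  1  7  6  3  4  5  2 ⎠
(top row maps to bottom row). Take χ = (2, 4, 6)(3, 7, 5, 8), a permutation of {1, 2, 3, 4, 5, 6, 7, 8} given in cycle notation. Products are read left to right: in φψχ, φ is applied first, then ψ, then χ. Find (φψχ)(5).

(φψχ)(5) = χ(ψ(φ(5))). φ(5) = 2, then ψ(2) = 1, then χ(1) = 1, so the result is 1.

1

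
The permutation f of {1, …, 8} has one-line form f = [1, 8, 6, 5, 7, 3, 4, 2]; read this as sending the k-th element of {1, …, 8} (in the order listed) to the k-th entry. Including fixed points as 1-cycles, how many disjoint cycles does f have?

The cycle decomposition is (1)(2 8)(3 6)(4 5 7), which has 4 cycles (counting 1-cycles).

4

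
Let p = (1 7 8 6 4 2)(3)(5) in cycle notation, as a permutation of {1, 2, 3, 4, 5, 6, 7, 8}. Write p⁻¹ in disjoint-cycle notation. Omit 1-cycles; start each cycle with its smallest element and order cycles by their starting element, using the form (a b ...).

(1 2 4 6 8 7)

If p sends a → b within a cycle, p⁻¹ sends b → a; equivalently, reverse each cycle.
Reversing each cycle of p and rotating so the smallest element leads gives (1 2 4 6 8 7).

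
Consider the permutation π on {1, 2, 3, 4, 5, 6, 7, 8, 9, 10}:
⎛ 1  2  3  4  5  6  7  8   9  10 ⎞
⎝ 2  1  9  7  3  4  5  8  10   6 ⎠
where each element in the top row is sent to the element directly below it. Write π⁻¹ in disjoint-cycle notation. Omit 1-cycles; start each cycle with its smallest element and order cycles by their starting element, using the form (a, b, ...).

(1, 2)(3, 5, 7, 4, 6, 10, 9)

The cycle decomposition of π is (1, 2)(3, 9, 10, 6, 4, 7, 5).
Reversing each cycle (and rotating so the smallest element leads) gives π⁻¹ = (1, 2)(3, 5, 7, 4, 6, 10, 9).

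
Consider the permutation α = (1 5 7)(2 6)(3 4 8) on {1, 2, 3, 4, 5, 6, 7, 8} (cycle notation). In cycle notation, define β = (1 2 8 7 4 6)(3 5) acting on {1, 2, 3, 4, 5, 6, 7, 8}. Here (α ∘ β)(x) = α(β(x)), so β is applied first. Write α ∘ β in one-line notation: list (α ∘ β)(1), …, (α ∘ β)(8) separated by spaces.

(α ∘ β)(x) = α(β(x)). Computing each image: α(β(1)) = α(2) = 6, α(β(2)) = α(8) = 3, α(β(3)) = α(5) = 7, α(β(4)) = α(6) = 2, α(β(5)) = α(3) = 4, α(β(6)) = α(1) = 5, α(β(7)) = α(4) = 8, α(β(8)) = α(7) = 1.
Hence α ∘ β = [6 3 7 2 4 5 8 1].

6 3 7 2 4 5 8 1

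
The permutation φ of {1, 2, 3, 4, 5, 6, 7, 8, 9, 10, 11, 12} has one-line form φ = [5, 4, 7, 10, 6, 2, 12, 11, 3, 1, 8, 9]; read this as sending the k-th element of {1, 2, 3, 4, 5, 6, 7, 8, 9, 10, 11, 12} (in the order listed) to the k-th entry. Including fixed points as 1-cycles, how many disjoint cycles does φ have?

3

The cycle decomposition is (1 5 6 2 4 10)(3 7 12 9)(8 11), which has 3 cycles (counting 1-cycles).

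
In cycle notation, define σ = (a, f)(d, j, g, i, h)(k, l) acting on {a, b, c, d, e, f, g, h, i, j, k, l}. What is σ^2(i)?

i lies in the 5-cycle (d, j, g, i, h).
Advancing 2 steps from i: i → h → d.

d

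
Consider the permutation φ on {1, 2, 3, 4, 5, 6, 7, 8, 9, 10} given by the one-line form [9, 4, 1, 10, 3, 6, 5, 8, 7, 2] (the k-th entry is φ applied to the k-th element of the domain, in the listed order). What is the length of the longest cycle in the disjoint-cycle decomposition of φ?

Decomposing into disjoint cycles gives (1, 9, 7, 5, 3)(2, 4, 10); the longest has length 5.

5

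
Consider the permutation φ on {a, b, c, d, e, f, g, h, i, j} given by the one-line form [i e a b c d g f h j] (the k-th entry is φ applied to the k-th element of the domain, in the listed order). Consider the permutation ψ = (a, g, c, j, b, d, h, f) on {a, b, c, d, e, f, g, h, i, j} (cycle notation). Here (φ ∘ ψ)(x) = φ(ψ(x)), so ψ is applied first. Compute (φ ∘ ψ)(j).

ψ(j) = b, then φ(b) = e; composing gives (φ ∘ ψ)(j) = e.

e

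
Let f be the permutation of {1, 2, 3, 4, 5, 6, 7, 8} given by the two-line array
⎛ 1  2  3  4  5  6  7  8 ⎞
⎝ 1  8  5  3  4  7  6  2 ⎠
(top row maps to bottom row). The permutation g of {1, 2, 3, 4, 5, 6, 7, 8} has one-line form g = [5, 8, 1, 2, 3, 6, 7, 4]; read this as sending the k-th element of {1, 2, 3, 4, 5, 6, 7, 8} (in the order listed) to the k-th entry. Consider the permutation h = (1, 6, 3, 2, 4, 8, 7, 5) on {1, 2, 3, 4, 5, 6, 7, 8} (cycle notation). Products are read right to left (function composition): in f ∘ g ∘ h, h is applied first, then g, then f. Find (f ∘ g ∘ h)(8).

(f ∘ g ∘ h)(8) = f(g(h(8))). h(8) = 7, then g(7) = 7, then f(7) = 6, so the result is 6.

6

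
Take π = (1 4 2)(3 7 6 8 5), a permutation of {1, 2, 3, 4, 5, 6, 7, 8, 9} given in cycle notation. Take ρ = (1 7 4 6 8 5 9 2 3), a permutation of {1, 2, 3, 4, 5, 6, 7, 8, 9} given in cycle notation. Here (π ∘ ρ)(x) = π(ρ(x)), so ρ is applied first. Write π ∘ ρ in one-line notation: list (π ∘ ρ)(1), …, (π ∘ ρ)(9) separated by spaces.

6 7 4 8 9 5 2 3 1

Chase each element through ρ then π: 1 → 7 → 6; 2 → 3 → 7; 3 → 1 → 4; 4 → 6 → 8; 5 → 9 → 9; 6 → 8 → 5; 7 → 4 → 2; 8 → 5 → 3; 9 → 2 → 1.
Collecting the images, π ∘ ρ = [6 7 4 8 9 5 2 3 1].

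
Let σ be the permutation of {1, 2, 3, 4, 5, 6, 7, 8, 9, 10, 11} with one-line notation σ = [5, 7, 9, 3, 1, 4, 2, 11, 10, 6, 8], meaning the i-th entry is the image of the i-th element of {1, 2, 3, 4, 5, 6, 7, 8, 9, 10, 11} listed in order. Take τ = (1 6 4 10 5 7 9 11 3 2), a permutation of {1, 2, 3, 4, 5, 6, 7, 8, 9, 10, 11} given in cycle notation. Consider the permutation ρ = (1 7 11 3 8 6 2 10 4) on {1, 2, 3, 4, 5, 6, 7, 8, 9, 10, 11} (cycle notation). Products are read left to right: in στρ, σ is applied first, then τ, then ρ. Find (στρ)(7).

7

Apply the permutations in order: σ(7) = 2, then τ(2) = 1, then ρ(1) = 7. So (στρ)(7) = 7.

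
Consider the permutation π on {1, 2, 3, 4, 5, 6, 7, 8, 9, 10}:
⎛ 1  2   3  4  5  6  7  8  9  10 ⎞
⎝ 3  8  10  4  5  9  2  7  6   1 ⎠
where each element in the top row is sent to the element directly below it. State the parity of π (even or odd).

odd

In disjoint-cycle form the cycle lengths are 3, 3, 2, 1, 1.
A cycle of length ℓ contributes ℓ−1 transpositions, so π is a product of 2 + 2 + 1 = 5 transpositions — odd.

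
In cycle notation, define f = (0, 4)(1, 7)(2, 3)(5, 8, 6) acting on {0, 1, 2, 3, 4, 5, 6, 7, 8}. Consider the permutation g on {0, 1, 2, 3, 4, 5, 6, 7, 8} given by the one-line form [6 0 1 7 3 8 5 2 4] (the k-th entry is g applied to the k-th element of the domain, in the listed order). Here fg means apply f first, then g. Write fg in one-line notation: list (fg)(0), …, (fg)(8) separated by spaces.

(fg)(x) = g(f(x)). Computing each image: g(f(0)) = g(4) = 3, g(f(1)) = g(7) = 2, g(f(2)) = g(3) = 7, g(f(3)) = g(2) = 1, g(f(4)) = g(0) = 6, g(f(5)) = g(8) = 4, g(f(6)) = g(5) = 8, g(f(7)) = g(1) = 0, g(f(8)) = g(6) = 5.
Hence fg = [3 2 7 1 6 4 8 0 5].

3 2 7 1 6 4 8 0 5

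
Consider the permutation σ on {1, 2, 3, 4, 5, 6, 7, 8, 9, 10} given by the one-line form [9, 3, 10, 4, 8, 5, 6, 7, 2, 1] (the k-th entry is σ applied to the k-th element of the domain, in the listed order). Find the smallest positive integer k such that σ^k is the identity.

Decomposing into disjoint cycles gives cycle lengths 5, 4, 1.
The order is lcm(5, 4) = 20.

20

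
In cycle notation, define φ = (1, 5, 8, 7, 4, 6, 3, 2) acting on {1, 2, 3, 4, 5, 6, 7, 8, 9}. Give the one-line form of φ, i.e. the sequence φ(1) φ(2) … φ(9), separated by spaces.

Each element maps to the next entry in its cycle (wrapping to the front): 1→5, 2→1, 3→2, 4→6, 5→8, 6→3, 7→4, 8→7, 9→9.
Listing these in domain order gives 5 1 2 6 8 3 4 7 9.

5 1 2 6 8 3 4 7 9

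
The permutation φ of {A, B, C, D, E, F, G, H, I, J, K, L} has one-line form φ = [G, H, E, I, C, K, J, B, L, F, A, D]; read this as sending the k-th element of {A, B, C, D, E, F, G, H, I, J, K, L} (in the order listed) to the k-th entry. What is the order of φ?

Decomposing into disjoint cycles gives cycle lengths 5, 3, 2, 2.
Since disjoint cycles commute, ord(φ) = lcm(5, 3, 2, 2) = 30.

30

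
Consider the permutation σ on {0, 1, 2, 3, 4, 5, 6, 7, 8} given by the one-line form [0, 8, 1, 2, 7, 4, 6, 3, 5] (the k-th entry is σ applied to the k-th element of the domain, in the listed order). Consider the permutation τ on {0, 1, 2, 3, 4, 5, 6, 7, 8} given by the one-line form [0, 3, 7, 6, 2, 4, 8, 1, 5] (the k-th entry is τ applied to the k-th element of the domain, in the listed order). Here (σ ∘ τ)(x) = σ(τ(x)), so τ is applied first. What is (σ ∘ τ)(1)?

First apply τ: τ(1) = 3, then σ(3) = 2. Thus (σ ∘ τ)(1) = 2.

2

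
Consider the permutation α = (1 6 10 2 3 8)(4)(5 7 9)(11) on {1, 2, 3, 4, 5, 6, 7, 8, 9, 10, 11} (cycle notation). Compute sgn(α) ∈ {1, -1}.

-1

The cycle lengths are 6, 3, 1, 1.
A cycle is odd iff its length is even; α has 1 even-length cycle, so sgn(α) = (−1)^1 and α is odd.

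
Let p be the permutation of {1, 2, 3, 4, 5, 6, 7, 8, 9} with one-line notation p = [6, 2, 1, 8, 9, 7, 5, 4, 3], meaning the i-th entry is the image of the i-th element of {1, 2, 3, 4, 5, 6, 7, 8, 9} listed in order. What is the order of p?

6

Writing p as disjoint cycles, the cycle lengths are 6, 2, 1.
Since disjoint cycles commute, ord(p) = lcm(6, 2) = 6.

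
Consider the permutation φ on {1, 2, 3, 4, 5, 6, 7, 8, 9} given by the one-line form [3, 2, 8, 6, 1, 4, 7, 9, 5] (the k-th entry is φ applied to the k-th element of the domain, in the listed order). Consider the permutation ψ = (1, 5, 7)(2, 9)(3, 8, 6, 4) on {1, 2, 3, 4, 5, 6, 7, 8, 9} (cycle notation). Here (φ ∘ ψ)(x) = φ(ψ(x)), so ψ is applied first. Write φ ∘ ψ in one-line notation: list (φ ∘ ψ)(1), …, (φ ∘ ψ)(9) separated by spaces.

1 5 9 8 7 6 3 4 2

Chase each element through ψ then φ: 1 → 5 → 1; 2 → 9 → 5; 3 → 8 → 9; 4 → 3 → 8; 5 → 7 → 7; 6 → 4 → 6; 7 → 1 → 3; 8 → 6 → 4; 9 → 2 → 2.
So φ ∘ ψ in one-line form is 1 5 9 8 7 6 3 4 2.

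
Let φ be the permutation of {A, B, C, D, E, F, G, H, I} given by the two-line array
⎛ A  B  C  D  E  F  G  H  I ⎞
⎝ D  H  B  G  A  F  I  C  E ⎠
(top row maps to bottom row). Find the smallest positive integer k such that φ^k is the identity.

15

Decomposing into disjoint cycles gives cycle lengths 5, 3, 1.
The order is lcm(5, 3) = 15.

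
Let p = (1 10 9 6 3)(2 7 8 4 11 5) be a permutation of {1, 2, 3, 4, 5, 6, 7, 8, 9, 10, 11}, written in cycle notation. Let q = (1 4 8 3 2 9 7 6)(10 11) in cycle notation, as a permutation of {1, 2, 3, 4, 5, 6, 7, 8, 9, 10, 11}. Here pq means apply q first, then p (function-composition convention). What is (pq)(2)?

(pq)(2) = p(q(2)). q(2) = 9, then p(9) = 6. So (pq)(2) = 6.

6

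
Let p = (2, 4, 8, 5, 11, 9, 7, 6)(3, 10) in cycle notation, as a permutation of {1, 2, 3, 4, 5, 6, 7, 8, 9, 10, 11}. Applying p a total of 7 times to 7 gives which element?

7 lies in the 8-cycle (2, 4, 8, 5, 11, 9, 7, 6).
Stepping 7 places around the cycle: 7 → 6 → 2 → 4 → 8 → 5 → 11 → 9.

9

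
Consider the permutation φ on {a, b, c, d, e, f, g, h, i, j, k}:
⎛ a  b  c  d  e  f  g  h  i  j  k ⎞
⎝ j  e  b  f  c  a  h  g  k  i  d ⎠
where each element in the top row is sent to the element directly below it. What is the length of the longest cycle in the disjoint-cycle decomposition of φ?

6

Decomposing into disjoint cycles gives (a, j, i, k, d, f)(b, e, c)(g, h); the longest has length 6.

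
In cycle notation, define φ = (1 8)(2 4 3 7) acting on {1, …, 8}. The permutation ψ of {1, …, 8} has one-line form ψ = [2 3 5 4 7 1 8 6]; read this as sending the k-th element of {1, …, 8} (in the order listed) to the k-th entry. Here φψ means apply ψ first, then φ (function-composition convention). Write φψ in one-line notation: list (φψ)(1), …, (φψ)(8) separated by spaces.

4 7 5 3 2 8 1 6

(φψ)(x) = φ(ψ(x)). Computing each image: φ(ψ(1)) = φ(2) = 4, φ(ψ(2)) = φ(3) = 7, φ(ψ(3)) = φ(5) = 5, φ(ψ(4)) = φ(4) = 3, φ(ψ(5)) = φ(7) = 2, φ(ψ(6)) = φ(1) = 8, φ(ψ(7)) = φ(8) = 1, φ(ψ(8)) = φ(6) = 6.
Hence φψ = [4 7 5 3 2 8 1 6].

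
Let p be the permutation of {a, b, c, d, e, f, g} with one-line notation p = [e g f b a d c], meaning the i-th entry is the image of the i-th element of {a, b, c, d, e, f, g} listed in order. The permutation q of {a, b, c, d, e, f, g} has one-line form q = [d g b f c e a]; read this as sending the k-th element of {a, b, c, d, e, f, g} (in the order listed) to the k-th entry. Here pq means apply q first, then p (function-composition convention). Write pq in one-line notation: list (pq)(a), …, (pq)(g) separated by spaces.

(pq)(x) = p(q(x)). Computing each image: p(q(a)) = p(d) = b, p(q(b)) = p(g) = c, p(q(c)) = p(b) = g, p(q(d)) = p(f) = d, p(q(e)) = p(c) = f, p(q(f)) = p(e) = a, p(q(g)) = p(a) = e.
Hence pq = [b c g d f a e].

b c g d f a e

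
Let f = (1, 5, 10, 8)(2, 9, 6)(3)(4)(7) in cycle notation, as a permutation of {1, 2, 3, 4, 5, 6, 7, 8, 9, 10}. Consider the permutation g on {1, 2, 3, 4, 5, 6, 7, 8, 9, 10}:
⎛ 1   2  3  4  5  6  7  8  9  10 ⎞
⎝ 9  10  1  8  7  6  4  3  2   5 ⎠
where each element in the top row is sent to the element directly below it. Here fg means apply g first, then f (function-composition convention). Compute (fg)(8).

3

g(8) = 3, then f(3) = 3; composing gives (fg)(8) = 3.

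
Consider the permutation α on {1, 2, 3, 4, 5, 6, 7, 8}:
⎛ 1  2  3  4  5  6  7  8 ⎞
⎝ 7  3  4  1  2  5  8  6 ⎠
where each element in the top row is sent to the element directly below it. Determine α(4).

The entry below 4 in the array is 1, so α(4) = 1.

1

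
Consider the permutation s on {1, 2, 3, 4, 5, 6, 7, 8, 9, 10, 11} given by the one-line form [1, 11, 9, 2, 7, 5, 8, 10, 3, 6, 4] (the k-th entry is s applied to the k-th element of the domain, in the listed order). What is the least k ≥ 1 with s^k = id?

Decomposing into disjoint cycles gives cycle lengths 5, 3, 2, 1.
The order is lcm(5, 3, 2) = 30.

30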